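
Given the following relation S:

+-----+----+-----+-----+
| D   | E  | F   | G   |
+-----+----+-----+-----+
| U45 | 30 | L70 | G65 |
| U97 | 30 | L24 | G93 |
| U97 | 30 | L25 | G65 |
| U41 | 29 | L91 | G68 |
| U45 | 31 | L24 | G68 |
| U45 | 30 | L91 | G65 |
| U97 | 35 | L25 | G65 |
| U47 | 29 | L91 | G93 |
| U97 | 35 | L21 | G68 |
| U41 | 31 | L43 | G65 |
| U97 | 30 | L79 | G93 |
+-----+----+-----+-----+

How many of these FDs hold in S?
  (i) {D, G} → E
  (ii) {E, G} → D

(i) {D, G} → E: (D=U97, G=G65): 2 rows → E takes values {30, 35} — violation — fails.
(ii) {E, G} → D: (E=30, G=G65): 3 rows → D takes values {U45, U97} — violation — fails.
None of the 2 dependencies hold.

0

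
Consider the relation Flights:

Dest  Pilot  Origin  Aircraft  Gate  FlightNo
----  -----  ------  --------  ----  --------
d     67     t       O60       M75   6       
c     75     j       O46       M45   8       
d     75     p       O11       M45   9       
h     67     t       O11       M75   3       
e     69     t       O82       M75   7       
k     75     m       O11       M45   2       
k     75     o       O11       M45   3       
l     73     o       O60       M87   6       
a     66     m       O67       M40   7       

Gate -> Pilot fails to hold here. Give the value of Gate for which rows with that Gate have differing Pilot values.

M75

Gate=M75: 3 rows → Pilot takes values {67, 69} — violation
Gate=M45: 4 rows → Pilot = 75, 75, 75, 75 ✓
Gate=M87: 1 row → Pilot = 73 ✓
Gate=M40: 1 row → Pilot = 66 ✓
The only Gate value with inconsistent Pilot is Gate=M75.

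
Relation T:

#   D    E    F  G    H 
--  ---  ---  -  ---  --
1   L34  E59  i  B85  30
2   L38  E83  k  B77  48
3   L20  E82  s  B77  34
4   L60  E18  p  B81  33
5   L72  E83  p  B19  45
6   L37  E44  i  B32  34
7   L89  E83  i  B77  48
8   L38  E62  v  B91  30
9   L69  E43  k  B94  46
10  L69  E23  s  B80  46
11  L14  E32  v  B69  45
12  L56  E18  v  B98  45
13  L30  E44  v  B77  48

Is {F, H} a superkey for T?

No

Rows 11 and 12 have the same {F, H} value (F=v, H=45) but are distinct tuples, so {F, H} does not determine every attribute — not a superkey.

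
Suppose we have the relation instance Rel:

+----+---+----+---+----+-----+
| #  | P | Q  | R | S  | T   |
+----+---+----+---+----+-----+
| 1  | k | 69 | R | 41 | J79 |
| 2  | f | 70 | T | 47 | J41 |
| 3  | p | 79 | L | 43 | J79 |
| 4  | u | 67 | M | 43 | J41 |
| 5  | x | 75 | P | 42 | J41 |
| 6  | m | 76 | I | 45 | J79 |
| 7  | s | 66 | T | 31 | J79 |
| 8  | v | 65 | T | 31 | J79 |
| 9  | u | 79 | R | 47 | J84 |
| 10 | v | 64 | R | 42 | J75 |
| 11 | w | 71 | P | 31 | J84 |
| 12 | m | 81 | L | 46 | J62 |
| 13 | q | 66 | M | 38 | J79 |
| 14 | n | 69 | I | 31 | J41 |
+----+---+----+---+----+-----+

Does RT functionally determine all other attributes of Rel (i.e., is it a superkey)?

No

Rows 7 and 8 have the same RT value (R=T, T=J79) but are distinct tuples, so RT does not determine every attribute — not a superkey.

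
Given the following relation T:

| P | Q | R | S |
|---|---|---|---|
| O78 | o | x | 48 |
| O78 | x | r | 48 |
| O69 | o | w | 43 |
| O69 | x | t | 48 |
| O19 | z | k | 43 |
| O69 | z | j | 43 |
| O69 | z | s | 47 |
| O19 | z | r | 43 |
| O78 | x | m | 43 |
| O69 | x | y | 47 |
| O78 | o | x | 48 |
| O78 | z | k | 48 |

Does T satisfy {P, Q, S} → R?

(P=O78, Q=o, S=48): 2 rows → R = x, x ✓
(P=O78, Q=x, S=48): 1 row → R = r ✓
(P=O69, Q=o, S=43): 1 row → R = w ✓
(P=O69, Q=x, S=48): 1 row → R = t ✓
(P=O19, Q=z, S=43): 2 rows → R takes values {k, r} — violation
(P=O69, Q=z, S=43): 1 row → R = j ✓
(P=O69, Q=z, S=47): 1 row → R = s ✓
(P=O78, Q=x, S=43): 1 row → R = m ✓
(P=O69, Q=x, S=47): 1 row → R = y ✓
(P=O78, Q=z, S=48): 1 row → R = k ✓
Two rows agree on {P, Q, S} but differ on R, so {P, Q, S} → R does not hold.

No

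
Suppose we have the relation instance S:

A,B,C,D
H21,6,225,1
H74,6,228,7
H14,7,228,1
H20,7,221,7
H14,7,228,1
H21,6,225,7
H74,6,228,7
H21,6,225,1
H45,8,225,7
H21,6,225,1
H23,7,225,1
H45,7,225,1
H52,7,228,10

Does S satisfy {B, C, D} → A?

(B=6, C=225, D=1): 3 rows → A = H21, H21, H21 ✓
(B=6, C=228, D=7): 2 rows → A = H74, H74 ✓
(B=7, C=228, D=1): 2 rows → A = H14, H14 ✓
(B=7, C=221, D=7): 1 row → A = H20 ✓
(B=6, C=225, D=7): 1 row → A = H21 ✓
(B=8, C=225, D=7): 1 row → A = H45 ✓
(B=7, C=225, D=1): 2 rows → A takes values {H23, H45} — violation
(B=7, C=228, D=10): 1 row → A = H52 ✓
Two rows agree on {B, C, D} but differ on A, so {B, C, D} → A does not hold.

No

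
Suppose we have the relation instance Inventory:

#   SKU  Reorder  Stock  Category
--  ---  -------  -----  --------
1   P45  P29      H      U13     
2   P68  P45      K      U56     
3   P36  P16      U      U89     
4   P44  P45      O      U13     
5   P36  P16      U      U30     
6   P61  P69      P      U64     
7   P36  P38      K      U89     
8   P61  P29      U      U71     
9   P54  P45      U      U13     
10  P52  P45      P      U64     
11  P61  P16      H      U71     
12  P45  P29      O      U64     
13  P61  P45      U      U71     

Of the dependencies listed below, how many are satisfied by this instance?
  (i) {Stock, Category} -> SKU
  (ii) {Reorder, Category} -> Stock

0

(i) {Stock, Category} -> SKU: (Stock=P, Category=U64): rows 6, 10 → SKU takes values {P61, P52} — violation — fails.
(ii) {Reorder, Category} -> Stock: (Reorder=P45, Category=U13): rows 4, 9 → Stock takes values {O, U} — violation — fails.
None of the 2 dependencies hold.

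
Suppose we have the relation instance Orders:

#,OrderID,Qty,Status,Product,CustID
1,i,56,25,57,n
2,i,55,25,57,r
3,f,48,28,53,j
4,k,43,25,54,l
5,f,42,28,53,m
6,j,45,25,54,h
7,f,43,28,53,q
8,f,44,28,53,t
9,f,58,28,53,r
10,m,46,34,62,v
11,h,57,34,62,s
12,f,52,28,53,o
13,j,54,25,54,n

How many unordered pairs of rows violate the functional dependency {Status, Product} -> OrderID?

(Status=25, Product=57): all 2 rows agree on OrderID — 0 pairs.
(Status=28, Product=53): all 6 rows agree on OrderID — 0 pairs.
(Status=25, Product=54): violating pairs (4,6), (4,13) — 2 pairs.
(Status=34, Product=62): violating pairs (10,11) — 1 pair.

3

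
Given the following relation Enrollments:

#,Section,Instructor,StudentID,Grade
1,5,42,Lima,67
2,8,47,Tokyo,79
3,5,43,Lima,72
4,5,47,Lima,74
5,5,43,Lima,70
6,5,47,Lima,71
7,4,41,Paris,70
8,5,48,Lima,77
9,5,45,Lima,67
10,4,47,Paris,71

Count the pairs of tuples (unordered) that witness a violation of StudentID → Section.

0

StudentID=Lima: all 7 rows agree on Section — 0 pairs.
StudentID=Paris: all 2 rows agree on Section — 0 pairs.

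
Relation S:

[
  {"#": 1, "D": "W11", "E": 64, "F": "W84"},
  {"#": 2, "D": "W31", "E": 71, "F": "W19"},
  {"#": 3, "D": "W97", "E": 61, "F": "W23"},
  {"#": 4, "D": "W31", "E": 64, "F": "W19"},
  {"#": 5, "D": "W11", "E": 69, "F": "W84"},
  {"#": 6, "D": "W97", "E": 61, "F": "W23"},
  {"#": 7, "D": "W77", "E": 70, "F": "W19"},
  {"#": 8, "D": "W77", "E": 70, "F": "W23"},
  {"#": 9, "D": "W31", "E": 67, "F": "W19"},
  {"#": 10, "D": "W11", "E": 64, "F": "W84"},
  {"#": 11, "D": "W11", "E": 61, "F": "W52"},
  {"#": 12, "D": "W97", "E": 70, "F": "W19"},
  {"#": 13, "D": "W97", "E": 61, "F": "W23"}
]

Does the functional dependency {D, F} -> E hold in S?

(D=W11, F=W84): rows 1, 5, 10 → E takes values {64, 69} — violation
(D=W31, F=W19): rows 2, 4, 9 → E takes values {71, 64, 67} — violation
(D=W97, F=W23): rows 3, 6, 13 → E = 61, 61, 61 ✓
(D=W77, F=W19): row 7 → E = 70 ✓
(D=W77, F=W23): row 8 → E = 70 ✓
(D=W11, F=W52): row 11 → E = 61 ✓
(D=W97, F=W19): row 12 → E = 70 ✓
Two rows agree on {D, F} but differ on E, so {D, F} -> E does not hold.

No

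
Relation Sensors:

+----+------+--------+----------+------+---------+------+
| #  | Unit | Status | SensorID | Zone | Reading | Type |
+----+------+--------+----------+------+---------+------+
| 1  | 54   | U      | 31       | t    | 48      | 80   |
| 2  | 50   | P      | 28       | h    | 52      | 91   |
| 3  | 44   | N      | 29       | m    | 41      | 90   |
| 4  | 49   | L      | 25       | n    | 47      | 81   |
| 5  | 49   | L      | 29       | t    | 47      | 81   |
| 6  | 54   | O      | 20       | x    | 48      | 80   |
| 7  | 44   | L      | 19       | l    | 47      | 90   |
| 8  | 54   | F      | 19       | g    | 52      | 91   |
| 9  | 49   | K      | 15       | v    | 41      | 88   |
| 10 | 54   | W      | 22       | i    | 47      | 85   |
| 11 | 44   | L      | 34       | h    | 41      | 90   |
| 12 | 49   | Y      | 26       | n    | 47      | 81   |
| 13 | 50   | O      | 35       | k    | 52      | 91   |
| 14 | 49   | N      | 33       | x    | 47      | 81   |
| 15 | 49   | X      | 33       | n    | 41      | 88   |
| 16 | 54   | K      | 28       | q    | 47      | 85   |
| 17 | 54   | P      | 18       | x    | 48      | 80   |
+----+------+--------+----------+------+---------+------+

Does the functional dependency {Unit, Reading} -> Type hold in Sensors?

(Unit=54, Reading=48): rows 1, 6, 17 → Type = 80, 80, 80 ✓
(Unit=50, Reading=52): rows 2, 13 → Type = 91, 91 ✓
(Unit=44, Reading=41): rows 3, 11 → Type = 90, 90 ✓
(Unit=49, Reading=47): rows 4, 5, 12, 14 → Type = 81, 81, 81, 81 ✓
(Unit=44, Reading=47): row 7 → Type = 90 ✓
(Unit=54, Reading=52): row 8 → Type = 91 ✓
(Unit=49, Reading=41): rows 9, 15 → Type = 88, 88 ✓
(Unit=54, Reading=47): rows 10, 16 → Type = 85, 85 ✓
Every {Unit, Reading} value is associated with a single Type value, so {Unit, Reading} -> Type holds.

Yes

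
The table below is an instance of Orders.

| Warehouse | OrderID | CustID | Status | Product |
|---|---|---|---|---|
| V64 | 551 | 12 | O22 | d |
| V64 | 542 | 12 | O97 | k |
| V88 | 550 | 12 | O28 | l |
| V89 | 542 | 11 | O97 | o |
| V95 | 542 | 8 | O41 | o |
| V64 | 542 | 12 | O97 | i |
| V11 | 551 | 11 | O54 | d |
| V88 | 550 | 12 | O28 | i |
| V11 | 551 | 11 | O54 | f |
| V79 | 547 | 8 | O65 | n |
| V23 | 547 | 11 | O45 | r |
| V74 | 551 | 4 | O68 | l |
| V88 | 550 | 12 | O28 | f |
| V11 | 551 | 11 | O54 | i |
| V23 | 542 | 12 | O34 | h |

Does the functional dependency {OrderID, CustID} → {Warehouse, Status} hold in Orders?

(OrderID=551, CustID=12): 1 row → {Warehouse,Status} = (V64, O22) ✓
(OrderID=542, CustID=12): 3 rows → {Warehouse,Status} takes values {(V64, O97), (V23, O34)} — violation
(OrderID=550, CustID=12): 3 rows → {Warehouse,Status} = (V88, O28), (V88, O28), (V88, O28) ✓
(OrderID=542, CustID=11): 1 row → {Warehouse,Status} = (V89, O97) ✓
(OrderID=542, CustID=8): 1 row → {Warehouse,Status} = (V95, O41) ✓
(OrderID=551, CustID=11): 3 rows → {Warehouse,Status} = (V11, O54), (V11, O54), (V11, O54) ✓
(OrderID=547, CustID=8): 1 row → {Warehouse,Status} = (V79, O65) ✓
(OrderID=547, CustID=11): 1 row → {Warehouse,Status} = (V23, O45) ✓
(OrderID=551, CustID=4): 1 row → {Warehouse,Status} = (V74, O68) ✓
Two rows agree on {OrderID, CustID} but differ on {Warehouse, Status}, so {OrderID, CustID} → {Warehouse, Status} does not hold.

No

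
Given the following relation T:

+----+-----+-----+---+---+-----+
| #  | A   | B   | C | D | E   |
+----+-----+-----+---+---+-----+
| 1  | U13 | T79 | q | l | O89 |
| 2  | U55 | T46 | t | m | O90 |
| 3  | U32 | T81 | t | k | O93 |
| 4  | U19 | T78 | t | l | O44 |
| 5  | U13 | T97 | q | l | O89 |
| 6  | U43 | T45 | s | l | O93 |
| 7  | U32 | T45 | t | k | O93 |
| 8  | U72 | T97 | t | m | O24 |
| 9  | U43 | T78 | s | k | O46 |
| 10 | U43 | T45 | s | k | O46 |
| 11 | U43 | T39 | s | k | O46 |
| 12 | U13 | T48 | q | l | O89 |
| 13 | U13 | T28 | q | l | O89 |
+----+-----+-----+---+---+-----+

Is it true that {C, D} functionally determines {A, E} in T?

(C=q, D=l): rows 1, 5, 12, 13 → {A,E} = (U13, O89), (U13, O89), (U13, O89), (U13, O89) ✓
(C=t, D=m): rows 2, 8 → {A,E} takes values {(U55, O90), (U72, O24)} — violation
(C=t, D=k): rows 3, 7 → {A,E} = (U32, O93), (U32, O93) ✓
(C=t, D=l): row 4 → {A,E} = (U19, O44) ✓
(C=s, D=l): row 6 → {A,E} = (U43, O93) ✓
(C=s, D=k): rows 9, 10, 11 → {A,E} = (U43, O46), (U43, O46), (U43, O46) ✓
Two rows agree on {C, D} but differ on {A, E}, so {C, D} -> {A, E} does not hold.

No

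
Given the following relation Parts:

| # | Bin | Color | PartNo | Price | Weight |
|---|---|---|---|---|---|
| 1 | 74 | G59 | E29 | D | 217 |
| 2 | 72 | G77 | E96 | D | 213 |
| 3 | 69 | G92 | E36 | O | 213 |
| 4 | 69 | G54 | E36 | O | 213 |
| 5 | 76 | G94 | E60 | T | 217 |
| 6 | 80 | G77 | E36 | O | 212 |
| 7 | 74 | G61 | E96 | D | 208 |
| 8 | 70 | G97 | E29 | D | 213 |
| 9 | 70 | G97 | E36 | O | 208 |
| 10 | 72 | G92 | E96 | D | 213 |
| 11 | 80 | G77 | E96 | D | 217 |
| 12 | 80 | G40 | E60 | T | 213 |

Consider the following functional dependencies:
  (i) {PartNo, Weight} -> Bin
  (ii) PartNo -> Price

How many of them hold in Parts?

(i) {PartNo, Weight} -> Bin: every LHS value maps to a single RHS value — holds.
(ii) PartNo -> Price: every LHS value maps to a single RHS value — holds.
2 of the 2 dependencies hold.

2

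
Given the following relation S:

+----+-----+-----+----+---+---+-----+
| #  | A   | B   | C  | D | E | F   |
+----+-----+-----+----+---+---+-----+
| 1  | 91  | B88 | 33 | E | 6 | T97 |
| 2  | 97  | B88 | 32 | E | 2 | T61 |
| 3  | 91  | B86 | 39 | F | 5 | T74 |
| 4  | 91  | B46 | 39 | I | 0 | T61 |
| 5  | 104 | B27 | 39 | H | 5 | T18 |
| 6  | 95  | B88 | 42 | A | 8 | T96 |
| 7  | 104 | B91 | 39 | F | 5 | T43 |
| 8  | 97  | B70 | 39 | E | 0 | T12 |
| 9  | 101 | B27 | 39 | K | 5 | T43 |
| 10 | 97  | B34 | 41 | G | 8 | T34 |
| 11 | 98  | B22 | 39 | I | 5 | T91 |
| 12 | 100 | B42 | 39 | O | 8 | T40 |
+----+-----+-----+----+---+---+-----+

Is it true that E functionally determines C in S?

E=6: row 1 → C = 33 ✓
E=2: row 2 → C = 32 ✓
E=5: rows 3, 5, 7, 9, 11 → C = 39, 39, 39, 39, 39 ✓
E=0: rows 4, 8 → C = 39, 39 ✓
E=8: rows 6, 10, 12 → C takes values {42, 41, 39} — violation
Two rows agree on E but differ on C, so E -> C does not hold.

No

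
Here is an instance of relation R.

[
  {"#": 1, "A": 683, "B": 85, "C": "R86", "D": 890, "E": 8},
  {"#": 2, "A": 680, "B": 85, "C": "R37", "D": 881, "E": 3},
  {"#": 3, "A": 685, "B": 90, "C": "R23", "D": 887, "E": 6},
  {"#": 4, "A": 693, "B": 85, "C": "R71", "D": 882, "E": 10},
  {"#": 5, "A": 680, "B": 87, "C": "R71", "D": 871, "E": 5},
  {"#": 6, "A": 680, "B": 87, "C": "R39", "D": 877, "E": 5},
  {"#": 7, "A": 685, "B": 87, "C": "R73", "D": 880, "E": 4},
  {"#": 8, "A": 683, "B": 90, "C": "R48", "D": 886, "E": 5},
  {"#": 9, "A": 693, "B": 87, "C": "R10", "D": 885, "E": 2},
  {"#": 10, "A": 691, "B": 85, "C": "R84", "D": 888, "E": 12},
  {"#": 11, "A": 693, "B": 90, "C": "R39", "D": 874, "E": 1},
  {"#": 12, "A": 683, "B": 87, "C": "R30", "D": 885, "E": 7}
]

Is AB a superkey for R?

Rows 5 and 6 have the same AB value (A=680, B=87) but are distinct tuples, so AB does not determine every attribute — not a superkey.

No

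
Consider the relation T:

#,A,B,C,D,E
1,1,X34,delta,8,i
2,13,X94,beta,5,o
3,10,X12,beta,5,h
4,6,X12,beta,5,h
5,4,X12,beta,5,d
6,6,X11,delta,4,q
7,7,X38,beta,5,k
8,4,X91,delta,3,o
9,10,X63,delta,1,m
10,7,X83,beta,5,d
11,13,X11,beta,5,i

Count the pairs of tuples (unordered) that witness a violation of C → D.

C=delta: violating pairs (1,6), (1,8), (1,9), (6,8), (6,9), (8,9) — 6 pairs.
C=beta: all 7 rows agree on D — 0 pairs.

6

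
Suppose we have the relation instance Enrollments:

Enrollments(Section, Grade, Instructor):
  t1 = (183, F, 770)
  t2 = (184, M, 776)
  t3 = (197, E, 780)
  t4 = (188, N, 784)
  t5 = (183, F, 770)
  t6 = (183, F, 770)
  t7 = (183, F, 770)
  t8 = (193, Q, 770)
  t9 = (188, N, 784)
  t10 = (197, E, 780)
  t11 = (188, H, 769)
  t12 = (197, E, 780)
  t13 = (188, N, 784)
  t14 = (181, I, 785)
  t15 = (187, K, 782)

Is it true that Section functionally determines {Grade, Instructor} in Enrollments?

No

Section=183: rows 1, 5, 6, 7 → {Grade,Instructor} = (F, 770), (F, 770), (F, 770), (F, 770) ✓
Section=184: row 2 → {Grade,Instructor} = (M, 776) ✓
Section=197: rows 3, 10, 12 → {Grade,Instructor} = (E, 780), (E, 780), (E, 780) ✓
Section=188: rows 4, 9, 11, 13 → {Grade,Instructor} takes values {(N, 784), (H, 769)} — violation
Section=193: row 8 → {Grade,Instructor} = (Q, 770) ✓
Section=181: row 14 → {Grade,Instructor} = (I, 785) ✓
Section=187: row 15 → {Grade,Instructor} = (K, 782) ✓
Two rows agree on Section but differ on {Grade, Instructor}, so Section → {Grade, Instructor} does not hold.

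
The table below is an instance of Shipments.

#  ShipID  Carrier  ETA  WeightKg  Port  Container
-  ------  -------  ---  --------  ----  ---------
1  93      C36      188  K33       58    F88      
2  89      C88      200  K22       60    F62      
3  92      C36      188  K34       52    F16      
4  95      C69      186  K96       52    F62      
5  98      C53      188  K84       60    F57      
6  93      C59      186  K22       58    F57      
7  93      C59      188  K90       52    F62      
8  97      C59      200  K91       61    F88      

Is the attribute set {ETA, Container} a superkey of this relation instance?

Yes

All 8 rows have distinct {ETA, Container} values, so {ETA, Container} → (all attributes) holds and {ETA, Container} is a superkey.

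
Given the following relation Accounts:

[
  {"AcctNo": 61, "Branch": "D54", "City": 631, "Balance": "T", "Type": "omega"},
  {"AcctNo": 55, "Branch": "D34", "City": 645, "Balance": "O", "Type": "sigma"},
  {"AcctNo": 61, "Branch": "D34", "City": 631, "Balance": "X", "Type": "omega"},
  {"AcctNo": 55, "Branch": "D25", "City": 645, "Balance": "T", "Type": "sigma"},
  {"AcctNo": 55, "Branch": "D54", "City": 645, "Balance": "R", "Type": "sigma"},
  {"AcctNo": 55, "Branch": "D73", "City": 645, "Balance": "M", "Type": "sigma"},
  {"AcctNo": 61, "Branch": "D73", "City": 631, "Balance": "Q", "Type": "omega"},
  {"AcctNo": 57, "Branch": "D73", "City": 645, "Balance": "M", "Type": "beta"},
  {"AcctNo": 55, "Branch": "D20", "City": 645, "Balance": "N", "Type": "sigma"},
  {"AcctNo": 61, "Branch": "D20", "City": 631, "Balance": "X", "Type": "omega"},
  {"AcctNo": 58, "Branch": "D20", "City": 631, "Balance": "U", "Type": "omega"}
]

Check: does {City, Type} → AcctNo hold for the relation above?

(City=631, Type=omega): 5 rows → AcctNo takes values {61, 58} — violation
(City=645, Type=sigma): 5 rows → AcctNo = 55, 55, 55, 55, 55 ✓
(City=645, Type=beta): 1 row → AcctNo = 57 ✓
Two rows agree on {City, Type} but differ on AcctNo, so {City, Type} → AcctNo does not hold.

No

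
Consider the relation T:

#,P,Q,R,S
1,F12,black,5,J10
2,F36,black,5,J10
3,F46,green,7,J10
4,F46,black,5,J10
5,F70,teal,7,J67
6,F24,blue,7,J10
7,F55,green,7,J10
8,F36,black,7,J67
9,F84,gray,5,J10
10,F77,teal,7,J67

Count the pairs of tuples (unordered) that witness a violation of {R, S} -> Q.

7

(R=5, S=J10): violating pairs (1,9), (2,9), (4,9) — 3 pairs.
(R=7, S=J10): violating pairs (3,6), (6,7) — 2 pairs.
(R=7, S=J67): violating pairs (5,8), (8,10) — 2 pairs.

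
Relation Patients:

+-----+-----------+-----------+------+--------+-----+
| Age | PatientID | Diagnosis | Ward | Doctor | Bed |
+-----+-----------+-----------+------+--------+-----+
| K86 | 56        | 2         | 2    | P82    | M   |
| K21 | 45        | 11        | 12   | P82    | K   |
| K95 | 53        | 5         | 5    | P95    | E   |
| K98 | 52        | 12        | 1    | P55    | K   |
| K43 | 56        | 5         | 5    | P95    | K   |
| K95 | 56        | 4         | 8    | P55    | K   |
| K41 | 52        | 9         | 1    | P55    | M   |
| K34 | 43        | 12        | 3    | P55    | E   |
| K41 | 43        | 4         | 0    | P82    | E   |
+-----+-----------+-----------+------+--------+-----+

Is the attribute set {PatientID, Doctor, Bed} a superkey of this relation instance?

All 9 rows have distinct {PatientID, Doctor, Bed} values, so {PatientID, Doctor, Bed} → (all attributes) holds and {PatientID, Doctor, Bed} is a superkey.

Yes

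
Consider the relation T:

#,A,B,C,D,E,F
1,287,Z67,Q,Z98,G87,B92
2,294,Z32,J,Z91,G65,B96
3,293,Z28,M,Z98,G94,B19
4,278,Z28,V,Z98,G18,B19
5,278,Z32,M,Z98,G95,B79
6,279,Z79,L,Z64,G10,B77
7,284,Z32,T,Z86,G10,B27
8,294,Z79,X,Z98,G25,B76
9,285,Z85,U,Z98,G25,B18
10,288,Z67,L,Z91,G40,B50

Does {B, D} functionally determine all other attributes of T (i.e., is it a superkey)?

No

Rows 3 and 4 have the same {B, D} value (B=Z28, D=Z98) but are distinct tuples, so {B, D} does not determine every attribute — not a superkey.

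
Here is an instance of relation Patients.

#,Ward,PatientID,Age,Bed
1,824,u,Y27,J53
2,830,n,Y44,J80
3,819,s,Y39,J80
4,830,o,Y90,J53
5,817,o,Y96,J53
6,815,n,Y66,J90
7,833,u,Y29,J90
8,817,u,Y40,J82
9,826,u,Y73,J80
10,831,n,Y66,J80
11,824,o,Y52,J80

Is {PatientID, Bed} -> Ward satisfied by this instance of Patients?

No

(PatientID=u, Bed=J53): row 1 → Ward = 824 ✓
(PatientID=n, Bed=J80): rows 2, 10 → Ward takes values {830, 831} — violation
(PatientID=s, Bed=J80): row 3 → Ward = 819 ✓
(PatientID=o, Bed=J53): rows 4, 5 → Ward takes values {830, 817} — violation
(PatientID=n, Bed=J90): row 6 → Ward = 815 ✓
(PatientID=u, Bed=J90): row 7 → Ward = 833 ✓
(PatientID=u, Bed=J82): row 8 → Ward = 817 ✓
(PatientID=u, Bed=J80): row 9 → Ward = 826 ✓
(PatientID=o, Bed=J80): row 11 → Ward = 824 ✓
Two rows agree on {PatientID, Bed} but differ on Ward, so {PatientID, Bed} -> Ward does not hold.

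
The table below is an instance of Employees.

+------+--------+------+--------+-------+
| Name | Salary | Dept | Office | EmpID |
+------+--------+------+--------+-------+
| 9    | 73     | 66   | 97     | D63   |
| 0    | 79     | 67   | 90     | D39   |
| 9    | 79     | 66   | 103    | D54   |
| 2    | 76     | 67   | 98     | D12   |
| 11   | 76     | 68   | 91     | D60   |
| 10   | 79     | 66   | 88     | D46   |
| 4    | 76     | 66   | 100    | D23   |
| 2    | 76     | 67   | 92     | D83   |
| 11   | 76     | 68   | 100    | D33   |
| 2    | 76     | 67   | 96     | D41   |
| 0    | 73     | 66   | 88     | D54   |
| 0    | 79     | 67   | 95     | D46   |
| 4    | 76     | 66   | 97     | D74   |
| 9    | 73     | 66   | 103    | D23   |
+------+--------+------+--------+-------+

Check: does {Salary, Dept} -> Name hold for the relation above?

(Salary=73, Dept=66): 3 rows → Name takes values {9, 0} — violation
(Salary=79, Dept=67): 2 rows → Name = 0, 0 ✓
(Salary=79, Dept=66): 2 rows → Name takes values {9, 10} — violation
(Salary=76, Dept=67): 3 rows → Name = 2, 2, 2 ✓
(Salary=76, Dept=68): 2 rows → Name = 11, 11 ✓
(Salary=76, Dept=66): 2 rows → Name = 4, 4 ✓
Two rows agree on {Salary, Dept} but differ on Name, so {Salary, Dept} -> Name does not hold.

No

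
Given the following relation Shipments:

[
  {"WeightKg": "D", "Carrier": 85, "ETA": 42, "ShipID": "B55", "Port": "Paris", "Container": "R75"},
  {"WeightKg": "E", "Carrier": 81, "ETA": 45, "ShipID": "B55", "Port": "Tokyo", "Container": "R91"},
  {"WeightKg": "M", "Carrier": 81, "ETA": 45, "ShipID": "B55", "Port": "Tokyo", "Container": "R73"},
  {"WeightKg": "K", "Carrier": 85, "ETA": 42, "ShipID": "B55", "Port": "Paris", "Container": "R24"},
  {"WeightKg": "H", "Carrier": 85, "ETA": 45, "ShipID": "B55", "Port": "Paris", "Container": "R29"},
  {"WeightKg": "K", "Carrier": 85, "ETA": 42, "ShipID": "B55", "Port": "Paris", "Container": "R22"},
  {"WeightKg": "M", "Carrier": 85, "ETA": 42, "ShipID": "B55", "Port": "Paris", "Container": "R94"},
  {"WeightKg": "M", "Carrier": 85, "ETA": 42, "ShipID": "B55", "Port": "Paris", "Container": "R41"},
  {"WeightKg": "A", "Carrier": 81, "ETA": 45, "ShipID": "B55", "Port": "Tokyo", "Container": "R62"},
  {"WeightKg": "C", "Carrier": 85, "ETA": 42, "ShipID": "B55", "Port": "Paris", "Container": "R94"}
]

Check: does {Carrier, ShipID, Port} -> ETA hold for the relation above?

(Carrier=85, ShipID=B55, Port=Paris): 7 rows → ETA takes values {42, 45} — violation
(Carrier=81, ShipID=B55, Port=Tokyo): 3 rows → ETA = 45, 45, 45 ✓
Two rows agree on {Carrier, ShipID, Port} but differ on ETA, so {Carrier, ShipID, Port} -> ETA does not hold.

No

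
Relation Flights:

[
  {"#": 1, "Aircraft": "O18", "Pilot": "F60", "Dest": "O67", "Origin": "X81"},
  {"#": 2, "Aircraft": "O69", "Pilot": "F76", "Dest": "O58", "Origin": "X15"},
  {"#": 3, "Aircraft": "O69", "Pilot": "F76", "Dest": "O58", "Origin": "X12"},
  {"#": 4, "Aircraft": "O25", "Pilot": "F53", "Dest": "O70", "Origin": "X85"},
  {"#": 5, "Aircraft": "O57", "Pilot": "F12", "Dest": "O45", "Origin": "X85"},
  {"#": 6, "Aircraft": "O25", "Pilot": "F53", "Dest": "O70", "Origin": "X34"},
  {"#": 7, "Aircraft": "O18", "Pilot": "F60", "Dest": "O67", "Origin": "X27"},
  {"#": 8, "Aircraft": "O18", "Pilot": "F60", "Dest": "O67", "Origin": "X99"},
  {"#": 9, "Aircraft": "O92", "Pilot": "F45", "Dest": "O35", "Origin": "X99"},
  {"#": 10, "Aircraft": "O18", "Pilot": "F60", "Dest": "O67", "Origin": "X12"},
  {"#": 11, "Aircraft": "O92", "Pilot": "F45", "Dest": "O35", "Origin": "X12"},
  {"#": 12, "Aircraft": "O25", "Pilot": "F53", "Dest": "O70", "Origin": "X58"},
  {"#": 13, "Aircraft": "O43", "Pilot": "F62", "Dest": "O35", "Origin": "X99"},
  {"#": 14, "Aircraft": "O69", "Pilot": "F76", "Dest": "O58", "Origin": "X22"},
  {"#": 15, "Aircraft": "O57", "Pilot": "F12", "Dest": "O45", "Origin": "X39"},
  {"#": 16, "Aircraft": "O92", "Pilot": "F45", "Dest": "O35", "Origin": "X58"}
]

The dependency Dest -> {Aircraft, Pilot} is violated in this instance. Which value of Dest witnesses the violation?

Dest=O67: rows 1, 7, 8, 10 → {Aircraft,Pilot} = (O18, F60), (O18, F60), (O18, F60), (O18, F60) ✓
Dest=O58: rows 2, 3, 14 → {Aircraft,Pilot} = (O69, F76), (O69, F76), (O69, F76) ✓
Dest=O70: rows 4, 6, 12 → {Aircraft,Pilot} = (O25, F53), (O25, F53), (O25, F53) ✓
Dest=O45: rows 5, 15 → {Aircraft,Pilot} = (O57, F12), (O57, F12) ✓
Dest=O35: rows 9, 11, 13, 16 → {Aircraft,Pilot} takes values {(O92, F45), (O43, F62)} — violation
The only Dest value with inconsistent RHS is Dest=O35.

O35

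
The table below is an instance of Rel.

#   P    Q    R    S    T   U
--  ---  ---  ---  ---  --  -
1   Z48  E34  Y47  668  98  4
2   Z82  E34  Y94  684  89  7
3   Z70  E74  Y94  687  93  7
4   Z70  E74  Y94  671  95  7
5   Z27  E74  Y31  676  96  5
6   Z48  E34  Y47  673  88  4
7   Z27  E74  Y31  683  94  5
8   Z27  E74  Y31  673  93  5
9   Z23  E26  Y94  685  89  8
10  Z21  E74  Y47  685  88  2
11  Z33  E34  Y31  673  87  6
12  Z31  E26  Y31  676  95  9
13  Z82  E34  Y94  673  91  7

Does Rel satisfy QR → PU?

Yes

(Q=E34, R=Y47): rows 1, 6 → {P,U} = (Z48, 4), (Z48, 4) ✓
(Q=E34, R=Y94): rows 2, 13 → {P,U} = (Z82, 7), (Z82, 7) ✓
(Q=E74, R=Y94): rows 3, 4 → {P,U} = (Z70, 7), (Z70, 7) ✓
(Q=E74, R=Y31): rows 5, 7, 8 → {P,U} = (Z27, 5), (Z27, 5), (Z27, 5) ✓
(Q=E26, R=Y94): row 9 → {P,U} = (Z23, 8) ✓
(Q=E74, R=Y47): row 10 → {P,U} = (Z21, 2) ✓
(Q=E34, R=Y31): row 11 → {P,U} = (Z33, 6) ✓
(Q=E26, R=Y31): row 12 → {P,U} = (Z31, 9) ✓
Every QR value is associated with a single PU value, so QR → PU holds.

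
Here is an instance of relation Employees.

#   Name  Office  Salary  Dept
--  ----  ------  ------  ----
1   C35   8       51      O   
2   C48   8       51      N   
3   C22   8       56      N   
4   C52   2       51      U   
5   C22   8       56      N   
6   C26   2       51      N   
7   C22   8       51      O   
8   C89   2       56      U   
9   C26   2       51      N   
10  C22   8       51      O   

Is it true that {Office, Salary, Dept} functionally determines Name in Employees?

No

(Office=8, Salary=51, Dept=O): rows 1, 7, 10 → Name takes values {C35, C22} — violation
(Office=8, Salary=51, Dept=N): row 2 → Name = C48 ✓
(Office=8, Salary=56, Dept=N): rows 3, 5 → Name = C22, C22 ✓
(Office=2, Salary=51, Dept=U): row 4 → Name = C52 ✓
(Office=2, Salary=51, Dept=N): rows 6, 9 → Name = C26, C26 ✓
(Office=2, Salary=56, Dept=U): row 8 → Name = C89 ✓
Two rows agree on {Office, Salary, Dept} but differ on Name, so {Office, Salary, Dept} → Name does not hold.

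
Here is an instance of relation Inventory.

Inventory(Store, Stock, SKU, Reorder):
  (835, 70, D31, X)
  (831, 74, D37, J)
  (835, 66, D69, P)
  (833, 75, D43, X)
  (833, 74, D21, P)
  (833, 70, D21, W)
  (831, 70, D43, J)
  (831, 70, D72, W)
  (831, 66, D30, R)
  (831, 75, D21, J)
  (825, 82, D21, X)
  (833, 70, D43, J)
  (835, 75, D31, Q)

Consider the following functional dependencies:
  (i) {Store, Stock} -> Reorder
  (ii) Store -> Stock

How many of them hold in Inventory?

0

(i) {Store, Stock} -> Reorder: (Store=833, Stock=70): 2 rows → Reorder takes values {W, J} — violation; (Store=831, Stock=70): 2 rows → Reorder takes values {J, W} — violation — fails.
(ii) Store -> Stock: Store=835: 3 rows → Stock takes values {70, 66, 75} — violation; Store=831: 5 rows → Stock takes values {74, 70, 66, 75} — violation; Store=833: 4 rows → Stock takes values {75, 74, 70} — violation — fails.
None of the 2 dependencies hold.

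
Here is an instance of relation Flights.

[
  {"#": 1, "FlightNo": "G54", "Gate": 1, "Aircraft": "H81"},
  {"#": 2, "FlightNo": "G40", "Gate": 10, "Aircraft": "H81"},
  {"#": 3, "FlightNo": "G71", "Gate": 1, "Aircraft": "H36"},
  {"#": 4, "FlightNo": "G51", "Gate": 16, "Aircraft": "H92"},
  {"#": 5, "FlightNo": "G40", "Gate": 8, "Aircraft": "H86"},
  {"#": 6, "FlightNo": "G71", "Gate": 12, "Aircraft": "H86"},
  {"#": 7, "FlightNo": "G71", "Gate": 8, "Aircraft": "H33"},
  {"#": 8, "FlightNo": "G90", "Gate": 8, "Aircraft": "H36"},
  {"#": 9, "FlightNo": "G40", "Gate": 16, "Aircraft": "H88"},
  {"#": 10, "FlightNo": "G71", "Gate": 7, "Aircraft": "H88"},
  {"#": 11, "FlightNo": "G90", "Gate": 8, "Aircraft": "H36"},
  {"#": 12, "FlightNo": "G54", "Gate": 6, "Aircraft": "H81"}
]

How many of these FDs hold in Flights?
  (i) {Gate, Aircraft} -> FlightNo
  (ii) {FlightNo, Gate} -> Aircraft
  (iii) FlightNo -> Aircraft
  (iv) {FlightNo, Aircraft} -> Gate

2

(i) {Gate, Aircraft} -> FlightNo: every LHS value maps to a single RHS value — holds.
(ii) {FlightNo, Gate} -> Aircraft: every LHS value maps to a single RHS value — holds.
(iii) FlightNo -> Aircraft: FlightNo=G40: rows 2, 5, 9 → Aircraft takes values {H81, H86, H88} — violation; FlightNo=G71: rows 3, 6, 7, 10 → Aircraft takes values {H36, H86, H33, H88} — violation — fails.
(iv) {FlightNo, Aircraft} -> Gate: (FlightNo=G54, Aircraft=H81): rows 1, 12 → Gate takes values {1, 6} — violation — fails.
2 of the 4 dependencies hold.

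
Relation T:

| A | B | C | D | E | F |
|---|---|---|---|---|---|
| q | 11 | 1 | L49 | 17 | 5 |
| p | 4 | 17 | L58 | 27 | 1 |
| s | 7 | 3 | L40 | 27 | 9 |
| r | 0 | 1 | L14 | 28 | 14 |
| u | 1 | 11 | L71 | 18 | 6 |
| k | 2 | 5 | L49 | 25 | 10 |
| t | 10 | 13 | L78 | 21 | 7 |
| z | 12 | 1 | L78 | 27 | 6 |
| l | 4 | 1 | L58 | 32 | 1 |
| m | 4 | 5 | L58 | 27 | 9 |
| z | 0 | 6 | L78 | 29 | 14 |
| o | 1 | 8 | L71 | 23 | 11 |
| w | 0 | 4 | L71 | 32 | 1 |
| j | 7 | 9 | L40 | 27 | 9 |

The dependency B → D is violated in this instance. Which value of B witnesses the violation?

B=11: 1 row → D = L49 ✓
B=4: 3 rows → D = L58, L58, L58 ✓
B=7: 2 rows → D = L40, L40 ✓
B=0: 3 rows → D takes values {L14, L78, L71} — violation
B=1: 2 rows → D = L71, L71 ✓
B=2: 1 row → D = L49 ✓
B=10: 1 row → D = L78 ✓
B=12: 1 row → D = L78 ✓
The only B value with inconsistent D is B=0.

0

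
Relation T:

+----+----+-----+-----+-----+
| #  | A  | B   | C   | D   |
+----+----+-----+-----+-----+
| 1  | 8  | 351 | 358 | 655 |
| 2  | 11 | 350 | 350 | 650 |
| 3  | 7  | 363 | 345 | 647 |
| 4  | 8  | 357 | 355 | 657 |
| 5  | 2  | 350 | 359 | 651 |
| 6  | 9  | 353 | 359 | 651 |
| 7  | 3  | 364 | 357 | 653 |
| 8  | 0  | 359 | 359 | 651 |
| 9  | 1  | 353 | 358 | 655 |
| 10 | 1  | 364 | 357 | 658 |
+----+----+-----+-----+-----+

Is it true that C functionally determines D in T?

No

C=358: rows 1, 9 → D = 655, 655 ✓
C=350: row 2 → D = 650 ✓
C=345: row 3 → D = 647 ✓
C=355: row 4 → D = 657 ✓
C=359: rows 5, 6, 8 → D = 651, 651, 651 ✓
C=357: rows 7, 10 → D takes values {653, 658} — violation
Two rows agree on C but differ on D, so C -> D does not hold.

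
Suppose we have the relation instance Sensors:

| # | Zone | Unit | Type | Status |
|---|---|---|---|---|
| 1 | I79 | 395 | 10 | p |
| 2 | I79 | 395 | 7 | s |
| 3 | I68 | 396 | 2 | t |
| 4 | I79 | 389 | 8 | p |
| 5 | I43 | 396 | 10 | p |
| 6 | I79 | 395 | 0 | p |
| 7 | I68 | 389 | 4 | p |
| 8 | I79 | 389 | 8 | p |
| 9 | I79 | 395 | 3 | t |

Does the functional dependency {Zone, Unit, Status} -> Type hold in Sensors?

(Zone=I79, Unit=395, Status=p): rows 1, 6 → Type takes values {10, 0} — violation
(Zone=I79, Unit=395, Status=s): row 2 → Type = 7 ✓
(Zone=I68, Unit=396, Status=t): row 3 → Type = 2 ✓
(Zone=I79, Unit=389, Status=p): rows 4, 8 → Type = 8, 8 ✓
(Zone=I43, Unit=396, Status=p): row 5 → Type = 10 ✓
(Zone=I68, Unit=389, Status=p): row 7 → Type = 4 ✓
(Zone=I79, Unit=395, Status=t): row 9 → Type = 3 ✓
Two rows agree on {Zone, Unit, Status} but differ on Type, so {Zone, Unit, Status} -> Type does not hold.

No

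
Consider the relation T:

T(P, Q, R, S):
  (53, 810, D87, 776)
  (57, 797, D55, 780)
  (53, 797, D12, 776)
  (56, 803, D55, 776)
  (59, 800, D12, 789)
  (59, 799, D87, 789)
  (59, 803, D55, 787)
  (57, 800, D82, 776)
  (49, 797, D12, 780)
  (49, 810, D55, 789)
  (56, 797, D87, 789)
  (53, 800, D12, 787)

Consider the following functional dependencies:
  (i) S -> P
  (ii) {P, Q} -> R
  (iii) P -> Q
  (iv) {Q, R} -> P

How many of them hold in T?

1

(i) S -> P: S=776: 4 rows → P takes values {53, 56, 57} — violation; S=780: 2 rows → P takes values {57, 49} — violation; S=789: 4 rows → P takes values {59, 49, 56} — violation; S=787: 2 rows → P takes values {59, 53} — violation — fails.
(ii) {P, Q} -> R: every LHS value maps to a single RHS value — holds.
(iii) P -> Q: P=53: 3 rows → Q takes values {810, 797, 800} — violation; P=57: 2 rows → Q takes values {797, 800} — violation; P=56: 2 rows → Q takes values {803, 797} — violation; P=59: 3 rows → Q takes values {800, 799, 803} — violation; P=49: 2 rows → Q takes values {797, 810} — violation — fails.
(iv) {Q, R} -> P: (Q=797, R=D12): 2 rows → P takes values {53, 49} — violation; (Q=803, R=D55): 2 rows → P takes values {56, 59} — violation; (Q=800, R=D12): 2 rows → P takes values {59, 53} — violation — fails.
1 of the 4 dependencies holds.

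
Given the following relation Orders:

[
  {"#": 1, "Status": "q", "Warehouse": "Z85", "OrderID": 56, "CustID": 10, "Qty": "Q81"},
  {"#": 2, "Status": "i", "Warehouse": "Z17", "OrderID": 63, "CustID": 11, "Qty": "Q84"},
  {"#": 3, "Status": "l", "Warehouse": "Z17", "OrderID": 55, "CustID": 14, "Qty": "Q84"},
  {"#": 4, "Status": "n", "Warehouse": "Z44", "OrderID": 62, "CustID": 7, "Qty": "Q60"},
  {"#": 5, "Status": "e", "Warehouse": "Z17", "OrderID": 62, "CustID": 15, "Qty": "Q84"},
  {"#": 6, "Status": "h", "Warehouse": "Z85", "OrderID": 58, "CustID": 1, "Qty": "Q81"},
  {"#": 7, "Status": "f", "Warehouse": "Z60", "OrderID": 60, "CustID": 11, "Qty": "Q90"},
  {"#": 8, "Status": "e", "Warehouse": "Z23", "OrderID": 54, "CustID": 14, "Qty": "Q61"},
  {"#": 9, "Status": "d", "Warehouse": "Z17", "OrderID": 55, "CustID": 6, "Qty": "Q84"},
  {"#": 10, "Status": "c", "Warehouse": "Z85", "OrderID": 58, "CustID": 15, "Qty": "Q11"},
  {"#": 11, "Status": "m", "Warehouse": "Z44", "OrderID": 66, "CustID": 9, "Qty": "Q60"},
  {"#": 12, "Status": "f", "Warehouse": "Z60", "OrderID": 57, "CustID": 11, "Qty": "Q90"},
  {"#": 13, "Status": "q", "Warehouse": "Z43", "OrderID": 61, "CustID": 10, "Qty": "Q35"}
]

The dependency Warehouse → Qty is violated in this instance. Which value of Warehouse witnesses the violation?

Warehouse=Z85: rows 1, 6, 10 → Qty takes values {Q81, Q11} — violation
Warehouse=Z17: rows 2, 3, 5, 9 → Qty = Q84, Q84, Q84, Q84 ✓
Warehouse=Z44: rows 4, 11 → Qty = Q60, Q60 ✓
Warehouse=Z60: rows 7, 12 → Qty = Q90, Q90 ✓
Warehouse=Z23: row 8 → Qty = Q61 ✓
Warehouse=Z43: row 13 → Qty = Q35 ✓
The only Warehouse value with inconsistent Qty is Warehouse=Z85.

Z85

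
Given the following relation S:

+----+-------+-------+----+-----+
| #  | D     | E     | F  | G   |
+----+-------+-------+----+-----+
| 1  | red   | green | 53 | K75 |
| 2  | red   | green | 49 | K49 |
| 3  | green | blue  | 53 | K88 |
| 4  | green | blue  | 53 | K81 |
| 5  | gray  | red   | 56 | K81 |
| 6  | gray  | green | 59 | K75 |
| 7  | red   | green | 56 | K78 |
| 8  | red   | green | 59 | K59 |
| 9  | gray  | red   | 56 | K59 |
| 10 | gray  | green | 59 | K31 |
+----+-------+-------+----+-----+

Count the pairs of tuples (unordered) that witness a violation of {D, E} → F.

(D=red, E=green): violating pairs (1,2), (1,7), (1,8), (2,7), (2,8), (7,8) — 6 pairs.
(D=green, E=blue): all 2 rows agree on F — 0 pairs.
(D=gray, E=red): all 2 rows agree on F — 0 pairs.
(D=gray, E=green): all 2 rows agree on F — 0 pairs.

6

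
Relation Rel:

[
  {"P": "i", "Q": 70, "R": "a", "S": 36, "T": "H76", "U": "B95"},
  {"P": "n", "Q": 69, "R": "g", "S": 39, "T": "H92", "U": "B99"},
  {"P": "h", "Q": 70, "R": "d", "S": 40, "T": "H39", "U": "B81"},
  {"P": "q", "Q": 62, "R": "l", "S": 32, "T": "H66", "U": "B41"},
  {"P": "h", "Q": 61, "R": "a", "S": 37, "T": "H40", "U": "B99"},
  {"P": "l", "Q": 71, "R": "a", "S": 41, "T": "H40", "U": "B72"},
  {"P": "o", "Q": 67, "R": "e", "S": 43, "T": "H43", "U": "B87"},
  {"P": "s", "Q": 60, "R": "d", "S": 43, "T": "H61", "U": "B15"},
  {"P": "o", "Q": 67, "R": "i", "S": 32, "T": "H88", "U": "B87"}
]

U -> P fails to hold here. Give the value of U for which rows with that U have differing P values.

U=B95: 1 row → P = i ✓
U=B99: 2 rows → P takes values {n, h} — violation
U=B81: 1 row → P = h ✓
U=B41: 1 row → P = q ✓
U=B72: 1 row → P = l ✓
U=B87: 2 rows → P = o, o ✓
U=B15: 1 row → P = s ✓
The only U value with inconsistent P is U=B99.

B99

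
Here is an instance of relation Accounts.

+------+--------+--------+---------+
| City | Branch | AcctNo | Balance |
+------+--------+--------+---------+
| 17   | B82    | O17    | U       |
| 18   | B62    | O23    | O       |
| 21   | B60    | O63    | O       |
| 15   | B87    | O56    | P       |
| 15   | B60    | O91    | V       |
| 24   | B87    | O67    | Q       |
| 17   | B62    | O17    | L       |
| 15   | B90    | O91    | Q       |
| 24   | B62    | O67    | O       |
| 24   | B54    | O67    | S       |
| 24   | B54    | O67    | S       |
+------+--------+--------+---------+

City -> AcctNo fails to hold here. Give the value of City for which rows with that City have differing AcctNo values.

City=17: 2 rows → AcctNo = O17, O17 ✓
City=18: 1 row → AcctNo = O23 ✓
City=21: 1 row → AcctNo = O63 ✓
City=15: 3 rows → AcctNo takes values {O56, O91} — violation
City=24: 4 rows → AcctNo = O67, O67, O67, O67 ✓
The only City value with inconsistent AcctNo is City=15.

15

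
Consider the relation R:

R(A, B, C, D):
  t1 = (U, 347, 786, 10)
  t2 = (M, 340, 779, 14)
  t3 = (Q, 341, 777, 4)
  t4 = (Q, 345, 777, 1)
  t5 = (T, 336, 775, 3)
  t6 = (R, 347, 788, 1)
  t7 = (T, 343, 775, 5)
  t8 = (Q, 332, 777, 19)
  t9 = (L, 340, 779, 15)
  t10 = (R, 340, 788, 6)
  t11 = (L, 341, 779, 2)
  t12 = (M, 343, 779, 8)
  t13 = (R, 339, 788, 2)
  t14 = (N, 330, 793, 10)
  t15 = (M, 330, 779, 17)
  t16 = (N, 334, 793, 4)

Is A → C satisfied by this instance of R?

Yes

A=U: row 1 → C = 786 ✓
A=M: rows 2, 12, 15 → C = 779, 779, 779 ✓
A=Q: rows 3, 4, 8 → C = 777, 777, 777 ✓
A=T: rows 5, 7 → C = 775, 775 ✓
A=R: rows 6, 10, 13 → C = 788, 788, 788 ✓
A=L: rows 9, 11 → C = 779, 779 ✓
A=N: rows 14, 16 → C = 793, 793 ✓
Every A value is associated with a single C value, so A → C holds.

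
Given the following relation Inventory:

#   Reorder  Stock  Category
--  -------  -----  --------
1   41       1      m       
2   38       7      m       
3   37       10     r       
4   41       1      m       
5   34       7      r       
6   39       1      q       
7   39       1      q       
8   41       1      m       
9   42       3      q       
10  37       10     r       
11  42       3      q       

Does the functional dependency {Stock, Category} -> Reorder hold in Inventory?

(Stock=1, Category=m): rows 1, 4, 8 → Reorder = 41, 41, 41 ✓
(Stock=7, Category=m): row 2 → Reorder = 38 ✓
(Stock=10, Category=r): rows 3, 10 → Reorder = 37, 37 ✓
(Stock=7, Category=r): row 5 → Reorder = 34 ✓
(Stock=1, Category=q): rows 6, 7 → Reorder = 39, 39 ✓
(Stock=3, Category=q): rows 9, 11 → Reorder = 42, 42 ✓
Every {Stock, Category} value is associated with a single Reorder value, so {Stock, Category} -> Reorder holds.

Yes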